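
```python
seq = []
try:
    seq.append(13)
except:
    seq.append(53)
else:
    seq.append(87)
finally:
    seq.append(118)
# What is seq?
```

Step-by-step execution trace:
1. try: `seq.append(13)` → seq = [13]. No exception raised.
2. `except` is skipped.
3. `else` runs: `seq.append(87)` → seq = [13, 87].
4. `finally` always runs: `seq.append(118)` → seq = [13, 87, 118].
Result: [13, 87, 118]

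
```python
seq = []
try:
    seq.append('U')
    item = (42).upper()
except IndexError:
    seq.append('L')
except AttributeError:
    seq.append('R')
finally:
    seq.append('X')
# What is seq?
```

Step-by-step execution trace:
1. try: `seq.append('U')` → seq = ['U'].
2. `item = (42).upper()` raises AttributeError.
3. `except IndexError` does not match AttributeError; skipped.
4. `except AttributeError` matches → `seq.append('R')` → seq = ['U', 'R'].
5. finally always runs: `seq.append('X')` → seq = ['U', 'R', 'X'].
Result: ['U', 'R', 'X']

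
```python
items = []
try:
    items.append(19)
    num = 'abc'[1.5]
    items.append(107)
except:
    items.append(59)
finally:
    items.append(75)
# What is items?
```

Step-by-step execution trace:
1. try: `items.append(19)` → items = [19].
2. `num = 'abc'[1.5]` raises TypeError; `items.append(107)` is not reached.
3. bare `except` matches → `items.append(59)` → items = [19, 59].
4. finally always runs: `items.append(75)` → items = [19, 59, 75].
Result: [19, 59, 75]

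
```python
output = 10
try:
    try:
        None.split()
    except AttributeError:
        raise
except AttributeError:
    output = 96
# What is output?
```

Step-by-step execution trace:
1. Inner try: `None.split()` raises AttributeError.
2. Inner `except AttributeError` matches; bare `raise` re-raises the same AttributeError.
3. Outer `except AttributeError` matches → output = 96.
Result: 96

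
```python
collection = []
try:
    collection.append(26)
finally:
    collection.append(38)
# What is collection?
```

Step-by-step execution trace:
1. try: `collection.append(26)` → collection = [26].
2. The try body completes without raising.
3. finally always runs: `collection.append(38)` → collection = [26, 38].
Result: [26, 38]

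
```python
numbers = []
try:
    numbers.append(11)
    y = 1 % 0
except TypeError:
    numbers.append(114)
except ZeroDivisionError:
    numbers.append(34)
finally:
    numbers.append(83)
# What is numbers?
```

Step-by-step execution trace:
1. try: `numbers.append(11)` → numbers = [11].
2. `y = 1 % 0` raises ZeroDivisionError.
3. `except TypeError` does not match ZeroDivisionError; skipped.
4. `except ZeroDivisionError` matches → `numbers.append(34)` → numbers = [11, 34].
5. finally always runs: `numbers.append(83)` → numbers = [11, 34, 83].
Result: [11, 34, 83]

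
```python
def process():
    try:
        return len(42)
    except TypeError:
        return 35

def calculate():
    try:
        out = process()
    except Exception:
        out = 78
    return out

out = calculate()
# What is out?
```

Step-by-step execution trace:
1. `calculate()` calls `process()`.
2. In process: `len(42)` raises TypeError; `except TypeError` catches it → returns 35.
3. In calculate: `out = process()` → out = 35. No exception reaches calculate.
4. `except Exception` is skipped; calculate returns 35.
5. out = 35.
Result: 35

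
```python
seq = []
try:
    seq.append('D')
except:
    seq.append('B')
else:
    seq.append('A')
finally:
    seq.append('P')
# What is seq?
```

Step-by-step execution trace:
1. try: `seq.append('D')` → seq = ['D']. No exception raised.
2. `except` is skipped.
3. `else` runs: `seq.append('A')` → seq = ['D', 'A'].
4. `finally` always runs: `seq.append('P')` → seq = ['D', 'A', 'P'].
Result: ['D', 'A', 'P']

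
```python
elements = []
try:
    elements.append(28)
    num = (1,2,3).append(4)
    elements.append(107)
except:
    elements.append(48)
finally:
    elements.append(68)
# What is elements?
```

Step-by-step execution trace:
1. try: `elements.append(28)` → elements = [28].
2. `num = (1,2,3).append(4)` raises AttributeError; `elements.append(107)` is not reached.
3. bare `except` matches → `elements.append(48)` → elements = [28, 48].
4. finally always runs: `elements.append(68)` → elements = [28, 48, 68].
Result: [28, 48, 68]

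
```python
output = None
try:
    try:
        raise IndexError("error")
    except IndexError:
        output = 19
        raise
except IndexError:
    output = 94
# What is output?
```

Step-by-step execution trace:
1. Inner try: `raise IndexError("error")` raises IndexError.
2. Inner `except IndexError` matches → output = 19.
3. bare `raise` re-raises the same IndexError.
4. Outer `except IndexError` matches → output = 94.
Result: 94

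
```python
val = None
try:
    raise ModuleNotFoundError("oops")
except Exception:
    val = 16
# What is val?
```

Step-by-step execution trace:
1. `raise ModuleNotFoundError(...)` raises ModuleNotFoundError.
2. `except Exception` matches (ModuleNotFoundError is a subclass of Exception) → val = 16.
Result: 16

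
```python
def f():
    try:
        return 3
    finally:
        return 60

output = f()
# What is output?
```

Step-by-step execution trace:
1. `f()` enters try: `return 3` sets pending return value 3.
2. Before returning, `finally: return 60` runs and overrides the pending return.
3. f() returns 60 → output = 60.
Result: 60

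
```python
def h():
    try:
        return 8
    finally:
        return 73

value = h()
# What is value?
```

Step-by-step execution trace:
1. `h()` enters try: `return 8` sets pending return value 8.
2. Before returning, `finally: return 73` runs and overrides the pending return.
3. h() returns 73 → value = 73.
Result: 73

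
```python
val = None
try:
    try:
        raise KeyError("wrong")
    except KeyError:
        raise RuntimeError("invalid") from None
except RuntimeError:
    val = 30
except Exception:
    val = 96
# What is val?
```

Step-by-step execution trace:
1. Inner try raises KeyError; inner `except KeyError` catches it.
2. `raise RuntimeError(...) from None` raises RuntimeError (from None suppresses __context__, but the active exception is still RuntimeError).
3. Outer `except RuntimeError` matches → val = 30.
4. `except Exception` is not reached.
Result: 30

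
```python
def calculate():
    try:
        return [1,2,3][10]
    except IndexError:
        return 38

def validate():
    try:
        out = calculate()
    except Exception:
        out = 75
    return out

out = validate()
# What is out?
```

Step-by-step execution trace:
1. `validate()` calls `calculate()`.
2. In calculate: `[1,2,3][10]` raises IndexError; `except IndexError` catches it → returns 38.
3. In validate: `out = calculate()` → out = 38. No exception reaches validate.
4. `except Exception` is skipped; validate returns 38.
5. out = 38.
Result: 38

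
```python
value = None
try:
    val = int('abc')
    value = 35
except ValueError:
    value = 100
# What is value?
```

Step-by-step execution trace:
1. `val = int('abc')` raises ValueError.
2. `value = 35` is not reached.
3. `except ValueError` matches → value = 100.
Result: 100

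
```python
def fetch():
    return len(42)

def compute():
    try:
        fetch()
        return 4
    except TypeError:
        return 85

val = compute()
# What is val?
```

Step-by-step execution trace:
1. `compute()` calls `fetch()`.
2. `fetch()` evaluates `len(42)`, which raises TypeError; it propagates to the caller.
3. `return 4` is not reached.
4. `except TypeError` in compute matches → returns 85.
5. val = 85.
Result: 85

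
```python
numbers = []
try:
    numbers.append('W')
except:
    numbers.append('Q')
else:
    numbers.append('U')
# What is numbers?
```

Step-by-step execution trace:
1. try: `numbers.append('W')` → numbers = ['W']. No exception raised.
2. `except` is skipped.
3. `else` runs (try completed without exception): `numbers.append('U')` → numbers = ['W', 'U'].
Result: ['W', 'U']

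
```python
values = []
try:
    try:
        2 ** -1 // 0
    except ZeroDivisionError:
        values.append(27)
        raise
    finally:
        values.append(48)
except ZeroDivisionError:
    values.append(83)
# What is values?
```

Step-by-step execution trace:
1. Inner try: `2 ** -1 // 0` raises ZeroDivisionError.
2. Inner `except ZeroDivisionError` matches → `values.append(27)` → values = [27].
3. bare `raise` re-raises ZeroDivisionError.
4. Inner `finally` runs during unwinding: `values.append(48)` → values = [27, 48].
5. Outer `except ZeroDivisionError` matches → `values.append(83)` → values = [27, 48, 83].
Result: [27, 48, 83]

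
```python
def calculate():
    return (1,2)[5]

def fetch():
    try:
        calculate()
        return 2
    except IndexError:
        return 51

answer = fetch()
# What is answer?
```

Step-by-step execution trace:
1. `fetch()` calls `calculate()`.
2. `calculate()` evaluates `(1,2)[5]`, which raises IndexError; it propagates to the caller.
3. `return 2` is not reached.
4. `except IndexError` in fetch matches → returns 51.
5. answer = 51.
Result: 51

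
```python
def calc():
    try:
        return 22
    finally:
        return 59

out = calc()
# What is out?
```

Step-by-step execution trace:
1. `calc()` enters try: `return 22` sets pending return value 22.
2. Before returning, `finally: return 59` runs and overrides the pending return.
3. calc() returns 59 → out = 59.
Result: 59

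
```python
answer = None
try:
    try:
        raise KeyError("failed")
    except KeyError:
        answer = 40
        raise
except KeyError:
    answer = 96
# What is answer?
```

Step-by-step execution trace:
1. Inner try: `raise KeyError("failed")` raises KeyError.
2. Inner `except KeyError` matches → answer = 40.
3. bare `raise` re-raises the same KeyError.
4. Outer `except KeyError` matches → answer = 96.
Result: 96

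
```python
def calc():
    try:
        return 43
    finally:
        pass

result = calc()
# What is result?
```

Step-by-step execution trace:
1. `calc()` enters try: `return 43` sets pending return value 43.
2. Before returning, `finally: pass` runs (no effect).
3. calc() returns 43 → result = 43.
Result: 43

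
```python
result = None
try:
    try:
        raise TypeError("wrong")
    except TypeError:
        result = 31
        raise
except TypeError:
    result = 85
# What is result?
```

Step-by-step execution trace:
1. Inner try: `raise TypeError("wrong")` raises TypeError.
2. Inner `except TypeError` matches → result = 31.
3. bare `raise` re-raises the same TypeError.
4. Outer `except TypeError` matches → result = 85.
Result: 85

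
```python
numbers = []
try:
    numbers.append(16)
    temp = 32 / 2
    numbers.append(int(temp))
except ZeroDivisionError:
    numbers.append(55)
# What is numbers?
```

Step-by-step execution trace:
1. try: `numbers.append(16)` → numbers = [16].
2. `temp = 32 / 2` → temp = 16.0. No exception raised.
3. `numbers.append(int(temp))` → numbers = [16, 16].
4. `except ZeroDivisionError` is skipped (no exception was raised).
Result: [16, 16]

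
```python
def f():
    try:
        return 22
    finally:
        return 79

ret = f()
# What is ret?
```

Step-by-step execution trace:
1. `f()` enters try: `return 22` sets pending return value 22.
2. Before returning, `finally: return 79` runs and overrides the pending return.
3. f() returns 79 → ret = 79.
Result: 79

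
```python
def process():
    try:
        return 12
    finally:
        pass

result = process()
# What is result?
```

Step-by-step execution trace:
1. `process()` enters try: `return 12` sets pending return value 12.
2. Before returning, `finally: pass` runs (no effect).
3. process() returns 12 → result = 12.
Result: 12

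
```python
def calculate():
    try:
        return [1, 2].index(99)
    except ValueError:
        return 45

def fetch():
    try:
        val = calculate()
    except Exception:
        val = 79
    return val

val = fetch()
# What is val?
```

Step-by-step execution trace:
1. `fetch()` calls `calculate()`.
2. In calculate: `[1, 2].index(99)` raises ValueError; `except ValueError` catches it → returns 45.
3. In fetch: `val = calculate()` → val = 45. No exception reaches fetch.
4. `except Exception` is skipped; fetch returns 45.
5. val = 45.
Result: 45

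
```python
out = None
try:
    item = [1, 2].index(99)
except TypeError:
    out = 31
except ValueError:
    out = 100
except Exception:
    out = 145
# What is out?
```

Step-by-step execution trace:
1. `item = [1, 2].index(99)` raises ValueError.
2. `except TypeError` does not match ValueError; skipped.
3. `except ValueError` matches → out = 100.
4. Remaining except clauses are skipped.
Result: 100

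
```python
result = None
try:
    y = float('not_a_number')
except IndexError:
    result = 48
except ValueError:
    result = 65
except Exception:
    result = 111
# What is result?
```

Step-by-step execution trace:
1. `y = float('not_a_number')` raises ValueError.
2. `except IndexError` does not match ValueError; skipped.
3. `except ValueError` matches → result = 65.
4. Remaining except clauses are skipped.
Result: 65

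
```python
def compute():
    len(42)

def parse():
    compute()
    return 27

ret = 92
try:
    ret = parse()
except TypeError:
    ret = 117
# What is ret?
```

Step-by-step execution trace:
1. ret starts at 92.
2. try: `parse()` calls `compute()`.
3. `compute()` evaluates `len(42)`, which raises TypeError; it propagates through parse (uncaught).
4. `return 27` in parse is not reached; the assignment to ret does not complete.
5. `except TypeError` matches → ret = 117.
Result: 117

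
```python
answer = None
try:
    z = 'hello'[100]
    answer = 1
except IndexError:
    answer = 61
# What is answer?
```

Step-by-step execution trace:
1. `z = 'hello'[100]` raises IndexError.
2. `answer = 1` is not reached.
3. `except IndexError` matches → answer = 61.
Result: 61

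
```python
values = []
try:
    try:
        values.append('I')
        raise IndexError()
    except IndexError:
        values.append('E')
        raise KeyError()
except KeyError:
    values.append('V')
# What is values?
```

Step-by-step execution trace:
1. Inner try: `values.append('I')` → values = ['I'].
2. `raise IndexError()` raises IndexError.
3. Inner `except IndexError` matches → `values.append('E')` → values = ['I', 'E'].
4. `raise KeyError()` raises KeyError; propagates to outer try.
5. Outer `except KeyError` matches → `values.append('V')` → values = ['I', 'E', 'V'].
Result: ['I', 'E', 'V']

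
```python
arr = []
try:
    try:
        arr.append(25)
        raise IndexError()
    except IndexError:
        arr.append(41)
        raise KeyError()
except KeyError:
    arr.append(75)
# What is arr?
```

Step-by-step execution trace:
1. Inner try: `arr.append(25)` → arr = [25].
2. `raise IndexError()` raises IndexError.
3. Inner `except IndexError` matches → `arr.append(41)` → arr = [25, 41].
4. `raise KeyError()` raises KeyError; propagates to outer try.
5. Outer `except KeyError` matches → `arr.append(75)` → arr = [25, 41, 75].
Result: [25, 41, 75]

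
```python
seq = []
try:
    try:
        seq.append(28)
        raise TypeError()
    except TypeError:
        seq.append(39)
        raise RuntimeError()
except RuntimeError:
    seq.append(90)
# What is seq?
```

Step-by-step execution trace:
1. Inner try: `seq.append(28)` → seq = [28].
2. `raise TypeError()` raises TypeError.
3. Inner `except TypeError` matches → `seq.append(39)` → seq = [28, 39].
4. `raise RuntimeError()` raises RuntimeError; propagates to outer try.
5. Outer `except RuntimeError` matches → `seq.append(90)` → seq = [28, 39, 90].
Result: [28, 39, 90]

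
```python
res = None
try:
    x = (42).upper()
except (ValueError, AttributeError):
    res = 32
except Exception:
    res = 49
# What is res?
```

Step-by-step execution trace:
1. `x = (42).upper()` raises AttributeError.
2. `except (ValueError, AttributeError)` matches (AttributeError is in the tuple) → res = 32.
3. `except Exception` is not reached.
Result: 32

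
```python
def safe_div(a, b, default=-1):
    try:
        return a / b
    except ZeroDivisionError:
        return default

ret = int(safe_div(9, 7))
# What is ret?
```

Step-by-step execution trace:
1. `safe_div(9, 7)` enters try: `return 9 / 7` → returns 1.2857142857142858. No exception raised.
2. `except ZeroDivisionError` is skipped.
3. `int(1.2857142857142858)` → 1 → ret = 1.
Result: 1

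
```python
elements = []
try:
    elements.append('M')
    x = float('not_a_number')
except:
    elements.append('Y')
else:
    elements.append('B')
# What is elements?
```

Step-by-step execution trace:
1. try: `elements.append('M')` → elements = ['M'].
2. `x = float('not_a_number')` raises ValueError.
3. bare `except` matches → `elements.append('Y')` → elements = ['M', 'Y'].
4. `else` is skipped (an exception was raised).
Result: ['M', 'Y']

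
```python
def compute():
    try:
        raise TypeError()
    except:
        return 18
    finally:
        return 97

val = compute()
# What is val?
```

Step-by-step execution trace:
1. `compute()` enters try: `raise TypeError()` raises TypeError.
2. bare `except` matches → `return 18` sets pending return value 18.
3. Before returning, `finally: return 97` runs and overrides the pending return.
4. compute() returns 97 → val = 97.
Result: 97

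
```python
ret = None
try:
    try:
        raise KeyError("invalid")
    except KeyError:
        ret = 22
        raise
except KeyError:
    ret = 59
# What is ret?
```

Step-by-step execution trace:
1. Inner try: `raise KeyError("invalid")` raises KeyError.
2. Inner `except KeyError` matches → ret = 22.
3. bare `raise` re-raises the same KeyError.
4. Outer `except KeyError` matches → ret = 59.
Result: 59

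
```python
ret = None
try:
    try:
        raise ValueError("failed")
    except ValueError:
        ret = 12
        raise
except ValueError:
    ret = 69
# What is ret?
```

Step-by-step execution trace:
1. Inner try: `raise ValueError("failed")` raises ValueError.
2. Inner `except ValueError` matches → ret = 12.
3. bare `raise` re-raises the same ValueError.
4. Outer `except ValueError` matches → ret = 69.
Result: 69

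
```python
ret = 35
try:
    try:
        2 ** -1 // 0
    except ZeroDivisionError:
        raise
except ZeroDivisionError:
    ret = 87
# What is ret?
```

Step-by-step execution trace:
1. Inner try: `2 ** -1 // 0` raises ZeroDivisionError.
2. Inner `except ZeroDivisionError` matches; bare `raise` re-raises the same ZeroDivisionError.
3. Outer `except ZeroDivisionError` matches → ret = 87.
Result: 87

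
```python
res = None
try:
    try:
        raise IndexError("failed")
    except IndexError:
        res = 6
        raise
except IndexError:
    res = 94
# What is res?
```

Step-by-step execution trace:
1. Inner try: `raise IndexError("failed")` raises IndexError.
2. Inner `except IndexError` matches → res = 6.
3. bare `raise` re-raises the same IndexError.
4. Outer `except IndexError` matches → res = 94.
Result: 94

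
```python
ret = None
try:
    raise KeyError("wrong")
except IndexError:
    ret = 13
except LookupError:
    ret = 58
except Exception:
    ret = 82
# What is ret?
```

Step-by-step execution trace:
1. `raise KeyError(...)` raises KeyError.
2. `except IndexError` does not match (KeyError is not a subclass of IndexError); skipped.
3. `except LookupError` matches (KeyError is a subclass of LookupError) → ret = 58.
4. `except Exception` is not reached.
Result: 58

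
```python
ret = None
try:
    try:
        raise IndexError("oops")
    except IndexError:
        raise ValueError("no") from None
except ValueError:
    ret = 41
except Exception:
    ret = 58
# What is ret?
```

Step-by-step execution trace:
1. Inner try raises IndexError; inner `except IndexError` catches it.
2. `raise ValueError(...) from None` raises ValueError (from None suppresses __context__, but the active exception is still ValueError).
3. Outer `except ValueError` matches → ret = 41.
4. `except Exception` is not reached.
Result: 41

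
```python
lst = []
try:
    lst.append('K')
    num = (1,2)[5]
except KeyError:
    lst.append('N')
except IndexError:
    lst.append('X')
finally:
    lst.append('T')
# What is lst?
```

Step-by-step execution trace:
1. try: `lst.append('K')` → lst = ['K'].
2. `num = (1,2)[5]` raises IndexError.
3. `except KeyError` does not match IndexError; skipped.
4. `except IndexError` matches → `lst.append('X')` → lst = ['K', 'X'].
5. finally always runs: `lst.append('T')` → lst = ['K', 'X', 'T'].
Result: ['K', 'X', 'T']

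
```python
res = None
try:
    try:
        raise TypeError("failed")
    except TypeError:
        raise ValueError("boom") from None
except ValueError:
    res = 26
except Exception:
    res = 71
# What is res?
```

Step-by-step execution trace:
1. Inner try raises TypeError; inner `except TypeError` catches it.
2. `raise ValueError(...) from None` raises ValueError (from None suppresses __context__, but the active exception is still ValueError).
3. Outer `except ValueError` matches → res = 26.
4. `except Exception` is not reached.
Result: 26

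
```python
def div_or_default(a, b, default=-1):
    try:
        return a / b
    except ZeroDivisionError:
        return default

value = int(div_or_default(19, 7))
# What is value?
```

Step-by-step execution trace:
1. `div_or_default(19, 7)` enters try: `return 19 / 7` → returns 2.7142857142857144. No exception raised.
2. `except ZeroDivisionError` is skipped.
3. `int(2.7142857142857144)` → 2 → value = 2.
Result: 2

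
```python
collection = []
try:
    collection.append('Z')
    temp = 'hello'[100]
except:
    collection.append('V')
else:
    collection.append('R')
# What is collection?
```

Step-by-step execution trace:
1. try: `collection.append('Z')` → collection = ['Z'].
2. `temp = 'hello'[100]` raises IndexError.
3. bare `except` matches → `collection.append('V')` → collection = ['Z', 'V'].
4. `else` is skipped (an exception was raised).
Result: ['Z', 'V']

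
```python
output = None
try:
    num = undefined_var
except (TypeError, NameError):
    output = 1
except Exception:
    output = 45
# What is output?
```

Step-by-step execution trace:
1. `num = undefined_var` raises NameError.
2. `except (TypeError, NameError)` matches (NameError is in the tuple) → output = 1.
3. `except Exception` is not reached.
Result: 1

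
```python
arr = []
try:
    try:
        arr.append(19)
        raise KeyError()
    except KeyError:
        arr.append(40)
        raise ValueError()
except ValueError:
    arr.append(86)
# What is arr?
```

Step-by-step execution trace:
1. Inner try: `arr.append(19)` → arr = [19].
2. `raise KeyError()` raises KeyError.
3. Inner `except KeyError` matches → `arr.append(40)` → arr = [19, 40].
4. `raise ValueError()` raises ValueError; propagates to outer try.
5. Outer `except ValueError` matches → `arr.append(86)` → arr = [19, 40, 86].
Result: [19, 40, 86]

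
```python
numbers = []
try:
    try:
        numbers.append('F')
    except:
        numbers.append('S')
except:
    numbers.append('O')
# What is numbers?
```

Step-by-step execution trace:
1. Inner try: `numbers.append('F')` → numbers = ['F']. No exception raised.
2. Inner `except` is skipped.
3. Inner try completes normally; outer `except` is skipped.
Result: ['F']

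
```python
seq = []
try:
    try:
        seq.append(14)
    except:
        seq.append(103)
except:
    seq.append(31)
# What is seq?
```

Step-by-step execution trace:
1. Inner try: `seq.append(14)` → seq = [14]. No exception raised.
2. Inner `except` is skipped.
3. Inner try completes normally; outer `except` is skipped.
Result: [14]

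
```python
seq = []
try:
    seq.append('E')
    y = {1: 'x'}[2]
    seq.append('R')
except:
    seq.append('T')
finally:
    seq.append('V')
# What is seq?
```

Step-by-step execution trace:
1. try: `seq.append('E')` → seq = ['E'].
2. `y = {1: 'x'}[2]` raises KeyError; `seq.append('R')` is not reached.
3. bare `except` matches → `seq.append('T')` → seq = ['E', 'T'].
4. finally always runs: `seq.append('V')` → seq = ['E', 'T', 'V'].
Result: ['E', 'T', 'V']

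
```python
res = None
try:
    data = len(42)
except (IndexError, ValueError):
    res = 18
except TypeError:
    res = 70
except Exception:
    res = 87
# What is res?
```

Step-by-step execution trace:
1. `data = len(42)` raises TypeError.
2. `except (IndexError, ValueError)` does not match TypeError; skipped.
3. `except TypeError` matches (exact type match) → res = 70.
4. `except Exception` is not reached.
Result: 70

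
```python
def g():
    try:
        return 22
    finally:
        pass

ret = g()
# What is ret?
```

Step-by-step execution trace:
1. `g()` enters try: `return 22` sets pending return value 22.
2. Before returning, `finally: pass` runs (no effect).
3. g() returns 22 → ret = 22.
Result: 22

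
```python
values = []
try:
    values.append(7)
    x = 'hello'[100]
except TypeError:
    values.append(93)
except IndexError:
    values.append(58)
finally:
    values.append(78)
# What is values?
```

Step-by-step execution trace:
1. try: `values.append(7)` → values = [7].
2. `x = 'hello'[100]` raises IndexError.
3. `except TypeError` does not match IndexError; skipped.
4. `except IndexError` matches → `values.append(58)` → values = [7, 58].
5. finally always runs: `values.append(78)` → values = [7, 58, 78].
Result: [7, 58, 78]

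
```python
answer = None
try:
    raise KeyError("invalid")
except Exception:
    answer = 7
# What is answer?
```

Step-by-step execution trace:
1. `raise KeyError(...)` raises KeyError.
2. `except Exception` matches (KeyError is a subclass of Exception) → answer = 7.
Result: 7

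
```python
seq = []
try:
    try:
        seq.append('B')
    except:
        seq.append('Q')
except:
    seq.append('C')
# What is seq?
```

Step-by-step execution trace:
1. Inner try: `seq.append('B')` → seq = ['B']. No exception raised.
2. Inner `except` is skipped.
3. Inner try completes normally; outer `except` is skipped.
Result: ['B']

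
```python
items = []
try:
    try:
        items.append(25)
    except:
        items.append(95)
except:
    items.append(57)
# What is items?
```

Step-by-step execution trace:
1. Inner try: `items.append(25)` → items = [25]. No exception raised.
2. Inner `except` is skipped.
3. Inner try completes normally; outer `except` is skipped.
Result: [25]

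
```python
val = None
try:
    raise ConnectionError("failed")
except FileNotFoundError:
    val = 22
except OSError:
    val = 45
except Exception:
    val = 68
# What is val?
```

Step-by-step execution trace:
1. `raise ConnectionError(...)` raises ConnectionError.
2. `except FileNotFoundError` does not match (ConnectionError is not a subclass of FileNotFoundError); skipped.
3. `except OSError` matches (ConnectionError is a subclass of OSError) → val = 45.
4. `except Exception` is not reached.
Result: 45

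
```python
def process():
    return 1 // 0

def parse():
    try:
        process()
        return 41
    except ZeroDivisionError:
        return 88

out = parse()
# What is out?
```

Step-by-step execution trace:
1. `parse()` calls `process()`.
2. `process()` evaluates `1 // 0`, which raises ZeroDivisionError; it propagates to the caller.
3. `return 41` is not reached.
4. `except ZeroDivisionError` in parse matches → returns 88.
5. out = 88.
Result: 88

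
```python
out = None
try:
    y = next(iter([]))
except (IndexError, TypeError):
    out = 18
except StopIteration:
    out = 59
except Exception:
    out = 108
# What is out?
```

Step-by-step execution trace:
1. `y = next(iter([]))` raises StopIteration.
2. `except (IndexError, TypeError)` does not match StopIteration; skipped.
3. `except StopIteration` matches (exact type match) → out = 59.
4. `except Exception` is not reached.
Result: 59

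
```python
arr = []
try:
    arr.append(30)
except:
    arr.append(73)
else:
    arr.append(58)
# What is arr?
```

Step-by-step execution trace:
1. try: `arr.append(30)` → arr = [30]. No exception raised.
2. `except` is skipped.
3. `else` runs (try completed without exception): `arr.append(58)` → arr = [30, 58].
Result: [30, 58]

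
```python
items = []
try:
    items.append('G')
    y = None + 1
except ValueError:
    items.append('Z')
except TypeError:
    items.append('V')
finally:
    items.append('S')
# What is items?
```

Step-by-step execution trace:
1. try: `items.append('G')` → items = ['G'].
2. `y = None + 1` raises TypeError.
3. `except ValueError` does not match TypeError; skipped.
4. `except TypeError` matches → `items.append('V')` → items = ['G', 'V'].
5. finally always runs: `items.append('S')` → items = ['G', 'V', 'S'].
Result: ['G', 'V', 'S']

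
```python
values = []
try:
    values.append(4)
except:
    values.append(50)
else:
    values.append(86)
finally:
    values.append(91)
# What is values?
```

Step-by-step execution trace:
1. try: `values.append(4)` → values = [4]. No exception raised.
2. `except` is skipped.
3. `else` runs: `values.append(86)` → values = [4, 86].
4. `finally` always runs: `values.append(91)` → values = [4, 86, 91].
Result: [4, 86, 91]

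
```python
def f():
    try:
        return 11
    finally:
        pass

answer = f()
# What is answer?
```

Step-by-step execution trace:
1. `f()` enters try: `return 11` sets pending return value 11.
2. Before returning, `finally: pass` runs (no effect).
3. f() returns 11 → answer = 11.
Result: 11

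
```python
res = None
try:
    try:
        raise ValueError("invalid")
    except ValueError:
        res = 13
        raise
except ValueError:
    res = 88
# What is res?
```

Step-by-step execution trace:
1. Inner try: `raise ValueError("invalid")` raises ValueError.
2. Inner `except ValueError` matches → res = 13.
3. bare `raise` re-raises the same ValueError.
4. Outer `except ValueError` matches → res = 88.
Result: 88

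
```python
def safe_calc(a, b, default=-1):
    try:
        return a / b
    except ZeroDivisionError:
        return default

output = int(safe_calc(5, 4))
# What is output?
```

Step-by-step execution trace:
1. `safe_calc(5, 4)` enters try: `return 5 / 4` → returns 1.25. No exception raised.
2. `except ZeroDivisionError` is skipped.
3. `int(1.25)` → 1 → output = 1.
Result: 1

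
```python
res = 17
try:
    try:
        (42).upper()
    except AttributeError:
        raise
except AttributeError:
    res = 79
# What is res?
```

Step-by-step execution trace:
1. Inner try: `(42).upper()` raises AttributeError.
2. Inner `except AttributeError` matches; bare `raise` re-raises the same AttributeError.
3. Outer `except AttributeError` matches → res = 79.
Result: 79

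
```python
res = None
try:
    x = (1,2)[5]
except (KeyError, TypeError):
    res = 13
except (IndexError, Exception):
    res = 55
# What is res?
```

Step-by-step execution trace:
1. `x = (1,2)[5]` raises IndexError.
2. `except (KeyError, TypeError)` does not match IndexError; skipped.
3. `except (IndexError, Exception)` matches (IndexError is in the tuple) → res = 55.
Result: 55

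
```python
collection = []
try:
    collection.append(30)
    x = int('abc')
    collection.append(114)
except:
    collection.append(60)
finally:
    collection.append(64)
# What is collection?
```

Step-by-step execution trace:
1. try: `collection.append(30)` → collection = [30].
2. `x = int('abc')` raises ValueError; `collection.append(114)` is not reached.
3. bare `except` matches → `collection.append(60)` → collection = [30, 60].
4. finally always runs: `collection.append(64)` → collection = [30, 60, 64].
Result: [30, 60, 64]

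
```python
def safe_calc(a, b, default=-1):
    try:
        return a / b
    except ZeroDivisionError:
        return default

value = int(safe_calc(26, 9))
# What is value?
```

Step-by-step execution trace:
1. `safe_calc(26, 9)` enters try: `return 26 / 9` → returns 2.888888888888889. No exception raised.
2. `except ZeroDivisionError` is skipped.
3. `int(2.888888888888889)` → 2 → value = 2.
Result: 2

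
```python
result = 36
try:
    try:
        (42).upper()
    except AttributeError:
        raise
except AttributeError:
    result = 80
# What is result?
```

Step-by-step execution trace:
1. Inner try: `(42).upper()` raises AttributeError.
2. Inner `except AttributeError` matches; bare `raise` re-raises the same AttributeError.
3. Outer `except AttributeError` matches → result = 80.
Result: 80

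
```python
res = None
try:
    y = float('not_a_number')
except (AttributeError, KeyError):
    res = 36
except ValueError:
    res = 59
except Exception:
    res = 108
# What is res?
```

Step-by-step execution trace:
1. `y = float('not_a_number')` raises ValueError.
2. `except (AttributeError, KeyError)` does not match ValueError; skipped.
3. `except ValueError` matches (exact type match) → res = 59.
4. `except Exception` is not reached.
Result: 59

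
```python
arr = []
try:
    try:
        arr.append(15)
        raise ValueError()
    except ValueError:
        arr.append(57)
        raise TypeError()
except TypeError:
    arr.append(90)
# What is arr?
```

Step-by-step execution trace:
1. Inner try: `arr.append(15)` → arr = [15].
2. `raise ValueError()` raises ValueError.
3. Inner `except ValueError` matches → `arr.append(57)` → arr = [15, 57].
4. `raise TypeError()` raises TypeError; propagates to outer try.
5. Outer `except TypeError` matches → `arr.append(90)` → arr = [15, 57, 90].
Result: [15, 57, 90]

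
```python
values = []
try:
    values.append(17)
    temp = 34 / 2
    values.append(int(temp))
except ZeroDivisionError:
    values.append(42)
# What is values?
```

Step-by-step execution trace:
1. try: `values.append(17)` → values = [17].
2. `temp = 34 / 2` → temp = 17.0. No exception raised.
3. `values.append(int(temp))` → values = [17, 17].
4. `except ZeroDivisionError` is skipped (no exception was raised).
Result: [17, 17]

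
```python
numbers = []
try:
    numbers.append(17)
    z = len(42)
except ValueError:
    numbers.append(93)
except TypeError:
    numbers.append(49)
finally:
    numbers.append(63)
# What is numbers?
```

Step-by-step execution trace:
1. try: `numbers.append(17)` → numbers = [17].
2. `z = len(42)` raises TypeError.
3. `except ValueError` does not match TypeError; skipped.
4. `except TypeError` matches → `numbers.append(49)` → numbers = [17, 49].
5. finally always runs: `numbers.append(63)` → numbers = [17, 49, 63].
Result: [17, 49, 63]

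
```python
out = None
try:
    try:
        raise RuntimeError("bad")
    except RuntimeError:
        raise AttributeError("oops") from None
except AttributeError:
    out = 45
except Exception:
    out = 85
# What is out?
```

Step-by-step execution trace:
1. Inner try raises RuntimeError; inner `except RuntimeError` catches it.
2. `raise AttributeError(...) from None` raises AttributeError (from None suppresses __context__, but the active exception is still AttributeError).
3. Outer `except AttributeError` matches → out = 45.
4. `except Exception` is not reached.
Result: 45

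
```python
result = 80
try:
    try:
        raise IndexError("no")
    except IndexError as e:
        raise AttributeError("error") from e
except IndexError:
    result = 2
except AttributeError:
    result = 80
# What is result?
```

Step-by-step execution trace:
1. Inner try raises IndexError; inner `except IndexError as e` catches it.
2. `raise AttributeError(...) from e` raises AttributeError (IndexError is attached as __cause__, but only AttributeError is active).
3. Outer `except IndexError` does not match AttributeError; skipped.
4. Outer `except AttributeError` matches → result = 80.
Result: 80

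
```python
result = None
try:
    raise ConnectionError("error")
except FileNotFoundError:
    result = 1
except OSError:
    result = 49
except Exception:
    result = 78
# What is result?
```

Step-by-step execution trace:
1. `raise ConnectionError(...)` raises ConnectionError.
2. `except FileNotFoundError` does not match (ConnectionError is not a subclass of FileNotFoundError); skipped.
3. `except OSError` matches (ConnectionError is a subclass of OSError) → result = 49.
4. `except Exception` is not reached.
Result: 49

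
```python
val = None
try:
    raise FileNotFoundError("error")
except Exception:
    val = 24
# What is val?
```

Step-by-step execution trace:
1. `raise FileNotFoundError(...)` raises FileNotFoundError.
2. `except Exception` matches (FileNotFoundError is a subclass of Exception) → val = 24.
Result: 24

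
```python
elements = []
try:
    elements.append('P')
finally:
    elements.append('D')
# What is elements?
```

Step-by-step execution trace:
1. try: `elements.append('P')` → elements = ['P'].
2. The try body completes without raising.
3. finally always runs: `elements.append('D')` → elements = ['P', 'D'].
Result: ['P', 'D']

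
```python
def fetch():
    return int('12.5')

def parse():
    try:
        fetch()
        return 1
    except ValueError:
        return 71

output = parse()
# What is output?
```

Step-by-step execution trace:
1. `parse()` calls `fetch()`.
2. `fetch()` evaluates `int('12.5')`, which raises ValueError; it propagates to the caller.
3. `return 1` is not reached.
4. `except ValueError` in parse matches → returns 71.
5. output = 71.
Result: 71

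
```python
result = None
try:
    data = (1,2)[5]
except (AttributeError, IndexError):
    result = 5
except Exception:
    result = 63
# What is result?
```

Step-by-step execution trace:
1. `data = (1,2)[5]` raises IndexError.
2. `except (AttributeError, IndexError)` matches (IndexError is in the tuple) → result = 5.
3. `except Exception` is not reached.
Result: 5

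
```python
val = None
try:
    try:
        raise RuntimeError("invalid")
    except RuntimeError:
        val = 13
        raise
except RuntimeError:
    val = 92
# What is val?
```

Step-by-step execution trace:
1. Inner try: `raise RuntimeError("invalid")` raises RuntimeError.
2. Inner `except RuntimeError` matches → val = 13.
3. bare `raise` re-raises the same RuntimeError.
4. Outer `except RuntimeError` matches → val = 92.
Result: 92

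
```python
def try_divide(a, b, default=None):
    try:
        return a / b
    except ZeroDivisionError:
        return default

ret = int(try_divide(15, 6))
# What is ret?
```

Step-by-step execution trace:
1. `try_divide(15, 6)` enters try: `return 15 / 6` → returns 2.5. No exception raised.
2. `except ZeroDivisionError` is skipped.
3. `int(2.5)` → 2 → ret = 2.
Result: 2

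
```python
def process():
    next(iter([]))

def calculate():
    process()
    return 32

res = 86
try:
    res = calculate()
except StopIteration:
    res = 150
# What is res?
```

Step-by-step execution trace:
1. res starts at 86.
2. try: `calculate()` calls `process()`.
3. `process()` evaluates `next(iter([]))`, which raises StopIteration; it propagates through calculate (uncaught).
4. `return 32` in calculate is not reached; the assignment to res does not complete.
5. `except StopIteration` matches → res = 150.
Result: 150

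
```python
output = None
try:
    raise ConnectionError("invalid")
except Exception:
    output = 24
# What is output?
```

Step-by-step execution trace:
1. `raise ConnectionError(...)` raises ConnectionError.
2. `except Exception` matches (ConnectionError is a subclass of Exception) → output = 24.
Result: 24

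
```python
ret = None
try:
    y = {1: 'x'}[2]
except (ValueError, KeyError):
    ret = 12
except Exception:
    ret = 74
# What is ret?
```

Step-by-step execution trace:
1. `y = {1: 'x'}[2]` raises KeyError.
2. `except (ValueError, KeyError)` matches (KeyError is in the tuple) → ret = 12.
3. `except Exception` is not reached.
Result: 12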